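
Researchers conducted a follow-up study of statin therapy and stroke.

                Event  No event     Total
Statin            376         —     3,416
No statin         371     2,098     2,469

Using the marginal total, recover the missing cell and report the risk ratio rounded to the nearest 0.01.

0.73

The missing cell is in the exposed row: 3416 − 376 = 3040.
So a = 376, b = 3040, c = 371, d = 2098.
RR = [a/(a+b)] / [c/(c+d)] = (376/3416) / (371/2469) = 0.11007/0.15026 = 0.73252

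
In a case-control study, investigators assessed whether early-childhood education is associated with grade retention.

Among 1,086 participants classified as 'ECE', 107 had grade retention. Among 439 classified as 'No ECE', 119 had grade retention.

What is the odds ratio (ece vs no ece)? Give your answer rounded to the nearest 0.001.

0.294

From the description: a = 107, b = 979, c = 119, d = 320.
OR = (a·d)/(b·c) = (107 × 320) / (979 × 119) = 34240 / 116501 = 0.29390
Exposure is associated with lower odds of grade retention (OR = 0.29 < 1).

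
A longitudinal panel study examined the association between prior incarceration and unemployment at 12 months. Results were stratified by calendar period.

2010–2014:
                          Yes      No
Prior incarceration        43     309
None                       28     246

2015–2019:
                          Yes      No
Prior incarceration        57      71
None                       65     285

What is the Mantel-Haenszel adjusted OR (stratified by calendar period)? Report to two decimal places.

2.17

OR_MH = Σ(aᵢdᵢ/nᵢ) / Σ(bᵢcᵢ/nᵢ), where nᵢ is the stratum total.
Stratum 1 (2010–2014): n = 626; a·d/n = 43·246/626 = 16.8978; b·c/n = 309·28/626 = 13.8211
Stratum 2 (2015–2019): n = 478; a·d/n = 57·285/478 = 33.9854; b·c/n = 71·65/478 = 9.6548
OR_MH = (16.8978 + 33.9854) / (13.8211 + 9.6548) = 50.8831 / 23.4759 = 2.16746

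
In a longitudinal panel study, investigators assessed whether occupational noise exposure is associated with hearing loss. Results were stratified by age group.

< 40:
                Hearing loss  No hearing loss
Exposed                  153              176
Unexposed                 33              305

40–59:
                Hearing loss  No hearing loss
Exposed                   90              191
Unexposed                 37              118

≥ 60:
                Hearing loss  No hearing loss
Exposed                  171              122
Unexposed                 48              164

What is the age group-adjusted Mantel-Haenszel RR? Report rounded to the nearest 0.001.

2.667

RR_MH = Σ(aᵢ·n₀ᵢ/nᵢ) / Σ(cᵢ·n₁ᵢ/nᵢ), with n₁ᵢ = aᵢ+bᵢ (exposed), n₀ᵢ = cᵢ+dᵢ (unexposed), nᵢ = n₁ᵢ+n₀ᵢ.
Stratum 1 (< 40): n₁ = 329, n₀ = 338, n = 667; a·n₀/n = 153·338/667 = 77.5322; c·n₁/n = 33·329/667 = 16.2774
Stratum 2 (40–59): n₁ = 281, n₀ = 155, n = 436; a·n₀/n = 90·155/436 = 31.9954; c·n₁/n = 37·281/436 = 23.8463
Stratum 3 (≥ 60): n₁ = 293, n₀ = 212, n = 505; a·n₀/n = 171·212/505 = 71.7861; c·n₁/n = 48·293/505 = 27.8495
RR_MH = (77.5322 + 31.9954 + 71.7861) / (16.2774 + 23.8463 + 27.8495) = 181.3138 / 67.9732 = 2.66743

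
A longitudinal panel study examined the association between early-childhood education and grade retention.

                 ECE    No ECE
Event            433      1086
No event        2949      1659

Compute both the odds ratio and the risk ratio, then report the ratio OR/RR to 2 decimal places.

0.69

Reading the table with exposure as columns: a = 433 (ECE, case), b = 2949 (ECE, non-case), c = 1086 (No ECE, case), d = 1659.
OR = (433·1659)/(2949·1086) = 718347/3202614 = 0.22430
Risk in exposed = 433/3382 = 0.12803; risk in unexposed = 1086/2745 = 0.39563; RR = 0.32361
OR/RR = 0.22430 / 0.32361 = 0.69311
The outcome is not rare, so the OR lies further from 1 than the RR.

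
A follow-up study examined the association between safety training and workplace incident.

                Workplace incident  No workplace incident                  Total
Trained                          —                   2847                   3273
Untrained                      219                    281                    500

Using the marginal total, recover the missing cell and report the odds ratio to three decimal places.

The missing cell is in the exposed row: 3273 − 2847 = 426.
So a = 426, b = 2847, c = 219, d = 281.
OR = (a·d)/(b·c) = (426 × 281) / (2847 × 219) = 119706 / 623493 = 0.19199

0.192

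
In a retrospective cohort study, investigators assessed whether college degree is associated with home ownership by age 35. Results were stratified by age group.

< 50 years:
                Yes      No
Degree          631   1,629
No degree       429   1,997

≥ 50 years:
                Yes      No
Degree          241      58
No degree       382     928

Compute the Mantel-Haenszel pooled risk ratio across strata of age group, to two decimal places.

1.88

RR_MH = Σ(aᵢ·n₀ᵢ/nᵢ) / Σ(cᵢ·n₁ᵢ/nᵢ), with n₁ᵢ = aᵢ+bᵢ (exposed), n₀ᵢ = cᵢ+dᵢ (unexposed), nᵢ = n₁ᵢ+n₀ᵢ.
Stratum 1 (< 50 years): n₁ = 2260, n₀ = 2426, n = 4686; a·n₀/n = 631·2426/4686 = 326.6765; c·n₁/n = 429·2260/4686 = 206.9014
Stratum 2 (≥ 50 years): n₁ = 299, n₀ = 1310, n = 1609; a·n₀/n = 241·1310/1609 = 196.2150; c·n₁/n = 382·299/1609 = 70.9869
RR_MH = (326.6765 + 196.2150) / (206.9014 + 70.9869) = 522.8915 / 277.8884 = 1.88166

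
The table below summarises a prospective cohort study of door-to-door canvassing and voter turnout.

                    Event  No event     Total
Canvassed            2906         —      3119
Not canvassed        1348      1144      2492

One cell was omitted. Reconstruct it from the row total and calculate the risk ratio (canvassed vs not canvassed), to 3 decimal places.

The missing cell is in the exposed row: 3119 − 2906 = 213.
So a = 2906, b = 213, c = 1348, d = 1144.
RR = [a/(a+b)] / [c/(c+d)] = (2906/3119) / (1348/2492) = 0.93171/0.54093 = 1.72242

1.722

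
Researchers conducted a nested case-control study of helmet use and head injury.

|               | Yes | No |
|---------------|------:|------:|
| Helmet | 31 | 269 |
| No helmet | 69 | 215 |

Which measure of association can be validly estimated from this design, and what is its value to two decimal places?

Cells: a = 31, b = 269, c = 69, d = 215.
This is a nested case-control study: participants were sampled on outcome status, so risks in the source population cannot be estimated directly — relative risk is not valid here. The odds ratio is the appropriate measure.
OR = (a·d)/(b·c) = (31 × 215) / (269 × 69) = 6665 / 18561 = 0.35909

0.36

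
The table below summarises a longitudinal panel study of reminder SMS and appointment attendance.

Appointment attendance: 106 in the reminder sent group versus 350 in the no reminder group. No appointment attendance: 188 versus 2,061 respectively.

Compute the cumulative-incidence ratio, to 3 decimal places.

From the description: a = 106, b = 188, c = 350, d = 2061.
Risk in exposed = 106/294 = 0.36054; risk in unexposed = 350/2411 = 0.14517.
RR = 0.36054 / 0.14517 = 2.48363
The risk among the exposed is 2.48 times that among the unexposed.

2.484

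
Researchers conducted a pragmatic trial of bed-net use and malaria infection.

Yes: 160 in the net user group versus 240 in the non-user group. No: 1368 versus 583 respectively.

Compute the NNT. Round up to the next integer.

Risk in treated group = 160/1528 = 0.10471; risk in control = 240/823 = 0.29162.
Absolute risk reduction = 0.29162 − 0.10471 = 0.18690
NNT = 1 / ARR = 1 / 0.18690 = 5.350 → round up → 6

6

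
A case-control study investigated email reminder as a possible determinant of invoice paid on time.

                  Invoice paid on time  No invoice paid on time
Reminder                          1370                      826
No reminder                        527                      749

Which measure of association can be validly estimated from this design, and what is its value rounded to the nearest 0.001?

2.357

Cells: a = 1370, b = 826, c = 527, d = 749.
This is a case-control study: participants were sampled on outcome status, so risks in the source population cannot be estimated directly — relative risk is not valid here. The odds ratio is the appropriate measure.
OR = (a·d)/(b·c) = (1370 × 749) / (826 × 527) = 1026130 / 435302 = 2.35728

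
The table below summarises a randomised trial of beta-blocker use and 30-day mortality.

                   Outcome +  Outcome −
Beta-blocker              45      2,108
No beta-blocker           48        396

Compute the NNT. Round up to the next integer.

Risk in treated group = 45/2153 = 0.02090; risk in control = 48/444 = 0.10811.
Absolute risk reduction = 0.10811 − 0.02090 = 0.08721
NNT = 1 / ARR = 1 / 0.08721 = 11.467 → round up → 12

12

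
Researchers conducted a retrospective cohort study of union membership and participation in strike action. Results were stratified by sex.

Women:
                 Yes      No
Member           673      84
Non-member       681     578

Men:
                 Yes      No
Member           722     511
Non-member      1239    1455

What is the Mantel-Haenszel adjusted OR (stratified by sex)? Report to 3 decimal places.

OR_MH = Σ(aᵢdᵢ/nᵢ) / Σ(bᵢcᵢ/nᵢ), where nᵢ is the stratum total.
Stratum 1 (Women): n = 2016; a·d/n = 673·578/2016 = 192.9534; b·c/n = 84·681/2016 = 28.3750
Stratum 2 (Men): n = 3927; a·d/n = 722·1455/3927 = 267.5095; b·c/n = 511·1239/3927 = 161.2246
OR_MH = (192.9534 + 267.5095) / (28.3750 + 161.2246) = 460.4629 / 189.5996 = 2.42861

2.429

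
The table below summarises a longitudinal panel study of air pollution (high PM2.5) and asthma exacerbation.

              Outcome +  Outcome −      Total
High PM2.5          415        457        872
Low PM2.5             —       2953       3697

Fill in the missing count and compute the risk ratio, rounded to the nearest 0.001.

2.365

The missing cell is in the unexposed row: 3697 − 2953 = 744.
So a = 415, b = 457, c = 744, d = 2953.
RR = [a/(a+b)] / [c/(c+d)] = (415/872) / (744/3697) = 0.47592/0.20124 = 2.36487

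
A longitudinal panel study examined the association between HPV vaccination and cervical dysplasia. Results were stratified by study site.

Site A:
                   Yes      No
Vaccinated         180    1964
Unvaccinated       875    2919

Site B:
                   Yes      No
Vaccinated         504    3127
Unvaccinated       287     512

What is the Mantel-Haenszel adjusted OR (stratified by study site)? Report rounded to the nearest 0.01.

OR_MH = Σ(aᵢdᵢ/nᵢ) / Σ(bᵢcᵢ/nᵢ), where nᵢ is the stratum total.
Stratum 1 (Site A): n = 5938; a·d/n = 180·2919/5938 = 88.4843; b·c/n = 1964·875/5938 = 289.4072
Stratum 2 (Site B): n = 4430; a·d/n = 504·512/4430 = 58.2501; b·c/n = 3127·287/4430 = 202.5844
OR_MH = (88.4843 + 58.2501) / (289.4072 + 202.5844) = 146.7345 / 491.9916 = 0.29825

0.30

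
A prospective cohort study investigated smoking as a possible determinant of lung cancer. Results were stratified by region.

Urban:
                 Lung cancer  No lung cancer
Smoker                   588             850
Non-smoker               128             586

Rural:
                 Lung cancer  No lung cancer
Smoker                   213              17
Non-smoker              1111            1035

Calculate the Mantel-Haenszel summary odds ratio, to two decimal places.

OR_MH = Σ(aᵢdᵢ/nᵢ) / Σ(bᵢcᵢ/nᵢ), where nᵢ is the stratum total.
Stratum 1 (Urban): n = 2152; a·d/n = 588·586/2152 = 160.1152; b·c/n = 850·128/2152 = 50.5576
Stratum 2 (Rural): n = 2376; a·d/n = 213·1035/2376 = 92.7841; b·c/n = 17·1111/2376 = 7.9491
OR_MH = (160.1152 + 92.7841) / (50.5576 + 7.9491) = 252.8993 / 58.5067 = 4.32257

4.32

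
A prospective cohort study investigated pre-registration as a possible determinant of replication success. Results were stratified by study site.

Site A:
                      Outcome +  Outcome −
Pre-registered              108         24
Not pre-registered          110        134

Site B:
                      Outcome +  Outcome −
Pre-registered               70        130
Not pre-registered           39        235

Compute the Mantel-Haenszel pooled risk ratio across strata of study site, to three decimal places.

RR_MH = Σ(aᵢ·n₀ᵢ/nᵢ) / Σ(cᵢ·n₁ᵢ/nᵢ), with n₁ᵢ = aᵢ+bᵢ (exposed), n₀ᵢ = cᵢ+dᵢ (unexposed), nᵢ = n₁ᵢ+n₀ᵢ.
Stratum 1 (Site A): n₁ = 132, n₀ = 244, n = 376; a·n₀/n = 108·244/376 = 70.0851; c·n₁/n = 110·132/376 = 38.6170
Stratum 2 (Site B): n₁ = 200, n₀ = 274, n = 474; a·n₀/n = 70·274/474 = 40.4641; c·n₁/n = 39·200/474 = 16.4557
RR_MH = (70.0851 + 40.4641) / (38.6170 + 16.4557) = 110.5492 / 55.0727 = 2.00733

2.007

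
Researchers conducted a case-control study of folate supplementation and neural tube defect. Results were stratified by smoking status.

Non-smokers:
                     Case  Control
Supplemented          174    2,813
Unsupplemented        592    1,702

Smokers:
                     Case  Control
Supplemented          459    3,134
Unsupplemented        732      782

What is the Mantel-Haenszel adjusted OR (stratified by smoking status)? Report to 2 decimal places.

OR_MH = Σ(aᵢdᵢ/nᵢ) / Σ(bᵢcᵢ/nᵢ), where nᵢ is the stratum total.
Stratum 1 (Non-smokers): n = 5281; a·d/n = 174·1702/5281 = 56.0780; b·c/n = 2813·592/5281 = 315.3372
Stratum 2 (Smokers): n = 5107; a·d/n = 459·782/5107 = 70.2835; b·c/n = 3134·732/5107 = 449.2046
OR_MH = (56.0780 + 70.2835) / (315.3372 + 449.2046) = 126.3615 / 764.5419 = 0.16528

0.17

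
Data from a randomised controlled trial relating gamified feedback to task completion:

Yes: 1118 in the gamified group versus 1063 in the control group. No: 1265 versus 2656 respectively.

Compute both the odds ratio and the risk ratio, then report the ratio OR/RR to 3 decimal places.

1.345

From the description: a = 1118, b = 1265, c = 1063, d = 2656.
OR = (1118·2656)/(1265·1063) = 2969408/1344695 = 2.20824
Risk in exposed = 1118/2383 = 0.46916; risk in unexposed = 1063/3719 = 0.28583; RR = 1.64139
OR/RR = 2.20824 / 1.64139 = 1.34535
The outcome is not rare, so the OR lies further from 1 than the RR.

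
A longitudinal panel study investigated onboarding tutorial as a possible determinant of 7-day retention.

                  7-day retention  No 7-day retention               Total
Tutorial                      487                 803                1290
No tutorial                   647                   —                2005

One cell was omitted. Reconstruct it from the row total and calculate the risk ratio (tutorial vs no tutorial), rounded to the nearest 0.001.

The missing cell is in the unexposed row: 2005 − 647 = 1358.
So a = 487, b = 803, c = 647, d = 1358.
RR = [a/(a+b)] / [c/(c+d)] = (487/1290) / (647/2005) = 0.37752/0.32269 = 1.16990

1.170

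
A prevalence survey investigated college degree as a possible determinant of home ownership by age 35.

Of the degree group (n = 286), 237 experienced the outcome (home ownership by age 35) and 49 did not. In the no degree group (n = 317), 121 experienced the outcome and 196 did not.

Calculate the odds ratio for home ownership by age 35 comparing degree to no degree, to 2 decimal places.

From the description: a = 237, b = 49, c = 121, d = 196.
OR = (a·d)/(b·c) = (237 × 196) / (49 × 121) = 46452 / 5929 = 7.83471
The odds of home ownership by age 35 are about 7.83 times as high in the degree group.

7.83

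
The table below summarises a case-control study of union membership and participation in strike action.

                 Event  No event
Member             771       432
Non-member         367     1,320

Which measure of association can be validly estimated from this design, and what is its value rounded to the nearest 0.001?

Cells: a = 771, b = 432, c = 367, d = 1320.
This is a case-control study: participants were sampled on outcome status, so risks in the source population cannot be estimated directly — relative risk is not valid here. The odds ratio is the appropriate measure.
OR = (a·d)/(b·c) = (771 × 1320) / (432 × 367) = 1017720 / 158544 = 6.41916

6.419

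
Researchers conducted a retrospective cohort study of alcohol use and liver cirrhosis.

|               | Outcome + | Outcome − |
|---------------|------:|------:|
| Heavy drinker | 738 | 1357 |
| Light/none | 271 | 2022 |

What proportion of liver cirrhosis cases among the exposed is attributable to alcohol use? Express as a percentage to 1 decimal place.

Cells: a = 738, b = 1357, c = 271, d = 2022.
Risk in exposed = 738/2095 = 0.35227; risk in unexposed = 271/2293 = 0.11819.
RR = 0.35227/0.11819 = 2.98062
AR% = (RR − 1)/RR × 100 = (2.98062 − 1)/2.98062 × 100 = 66.4500%

66.4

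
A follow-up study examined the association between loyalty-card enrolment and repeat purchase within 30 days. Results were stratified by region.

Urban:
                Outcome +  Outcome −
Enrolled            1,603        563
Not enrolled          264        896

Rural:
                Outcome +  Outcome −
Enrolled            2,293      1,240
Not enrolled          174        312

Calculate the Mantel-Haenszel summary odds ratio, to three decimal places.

6.199

OR_MH = Σ(aᵢdᵢ/nᵢ) / Σ(bᵢcᵢ/nᵢ), where nᵢ is the stratum total.
Stratum 1 (Urban): n = 3326; a·d/n = 1603·896/3326 = 431.8364; b·c/n = 563·264/3326 = 44.6879
Stratum 2 (Rural): n = 4019; a·d/n = 2293·312/4019 = 178.0085; b·c/n = 1240·174/4019 = 53.6850
OR_MH = (431.8364 + 178.0085) / (44.6879 + 53.6850) = 609.8449 / 98.3729 = 6.19932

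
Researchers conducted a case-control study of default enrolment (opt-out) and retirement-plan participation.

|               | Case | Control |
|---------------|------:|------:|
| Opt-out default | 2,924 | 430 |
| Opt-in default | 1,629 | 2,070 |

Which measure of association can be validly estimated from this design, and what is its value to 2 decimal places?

8.64

Cells: a = 2924, b = 430, c = 1629, d = 2070.
This is a case-control study: participants were sampled on outcome status, so risks in the source population cannot be estimated directly — relative risk is not valid here. The odds ratio is the appropriate measure.
OR = (a·d)/(b·c) = (2924 × 2070) / (430 × 1629) = 6052680 / 700470 = 8.64088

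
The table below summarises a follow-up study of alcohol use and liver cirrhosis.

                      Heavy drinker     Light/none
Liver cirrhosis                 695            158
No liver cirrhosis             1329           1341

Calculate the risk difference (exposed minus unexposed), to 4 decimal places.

Reading the table with exposure as columns: a = 695 (Heavy drinker, case), b = 1329 (Heavy drinker, non-case), c = 158 (Light/none, case), d = 1341.
Risk in exposed = 695/2024 = 0.343379; risk in unexposed = 158/1499 = 0.105404.
Risk difference = 0.343379 − 0.105404 = 0.237976

0.2380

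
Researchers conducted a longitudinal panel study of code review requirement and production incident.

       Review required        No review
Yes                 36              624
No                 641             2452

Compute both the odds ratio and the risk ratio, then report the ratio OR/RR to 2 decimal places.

0.84

Reading the table with exposure as columns: a = 36 (Review required, case), b = 641 (Review required, non-case), c = 624 (No review, case), d = 2452.
OR = (36·2452)/(641·624) = 88272/399984 = 0.22069
Risk in exposed = 36/677 = 0.05318; risk in unexposed = 624/3076 = 0.20286; RR = 0.26213
OR/RR = 0.22069 / 0.26213 = 0.84191
The outcome is not rare, so the OR lies further from 1 than the RR.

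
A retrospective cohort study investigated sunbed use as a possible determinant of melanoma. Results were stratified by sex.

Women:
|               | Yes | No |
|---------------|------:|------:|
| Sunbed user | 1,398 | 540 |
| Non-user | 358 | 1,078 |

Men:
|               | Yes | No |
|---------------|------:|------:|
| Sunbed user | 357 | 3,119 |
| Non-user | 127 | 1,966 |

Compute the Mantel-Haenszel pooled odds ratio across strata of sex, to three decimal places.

4.459

OR_MH = Σ(aᵢdᵢ/nᵢ) / Σ(bᵢcᵢ/nᵢ), where nᵢ is the stratum total.
Stratum 1 (Women): n = 3374; a·d/n = 1398·1078/3374 = 446.6639; b·c/n = 540·358/3374 = 57.2970
Stratum 2 (Men): n = 5569; a·d/n = 357·1966/5569 = 126.0302; b·c/n = 3119·127/5569 = 71.1282
OR_MH = (446.6639 + 126.0302) / (57.2970 + 71.1282) = 572.6941 / 128.4252 = 4.45936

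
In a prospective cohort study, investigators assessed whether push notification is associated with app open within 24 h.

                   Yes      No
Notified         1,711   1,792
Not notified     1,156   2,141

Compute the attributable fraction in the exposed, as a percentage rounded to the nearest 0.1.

28.2

Cells: a = 1711, b = 1792, c = 1156, d = 2141.
Risk in exposed = 1711/3503 = 0.48844; risk in unexposed = 1156/3297 = 0.35062.
RR = 0.48844/0.35062 = 1.39306
AR% = (RR − 1)/RR × 100 = (1.39306 − 1)/1.39306 × 100 = 28.2158%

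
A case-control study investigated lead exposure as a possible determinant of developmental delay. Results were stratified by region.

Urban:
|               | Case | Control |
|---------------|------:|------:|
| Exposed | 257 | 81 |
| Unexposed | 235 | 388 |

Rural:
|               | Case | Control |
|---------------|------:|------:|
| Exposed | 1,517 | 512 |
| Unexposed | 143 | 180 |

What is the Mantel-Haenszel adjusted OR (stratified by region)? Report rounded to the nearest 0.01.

4.32

OR_MH = Σ(aᵢdᵢ/nᵢ) / Σ(bᵢcᵢ/nᵢ), where nᵢ is the stratum total.
Stratum 1 (Urban): n = 961; a·d/n = 257·388/961 = 103.7627; b·c/n = 81·235/961 = 19.8075
Stratum 2 (Rural): n = 2352; a·d/n = 1517·180/2352 = 116.0969; b·c/n = 512·143/2352 = 31.1293
OR_MH = (103.7627 + 116.0969) / (19.8075 + 31.1293) = 219.8597 / 50.9367 = 4.31633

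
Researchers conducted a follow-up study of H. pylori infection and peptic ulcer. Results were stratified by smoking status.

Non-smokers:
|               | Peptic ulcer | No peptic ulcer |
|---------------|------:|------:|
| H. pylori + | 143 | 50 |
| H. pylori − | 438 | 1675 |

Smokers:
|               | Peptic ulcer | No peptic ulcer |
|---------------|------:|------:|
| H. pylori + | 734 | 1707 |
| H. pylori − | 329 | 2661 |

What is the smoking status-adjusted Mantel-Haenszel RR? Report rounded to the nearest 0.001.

RR_MH = Σ(aᵢ·n₀ᵢ/nᵢ) / Σ(cᵢ·n₁ᵢ/nᵢ), with n₁ᵢ = aᵢ+bᵢ (exposed), n₀ᵢ = cᵢ+dᵢ (unexposed), nᵢ = n₁ᵢ+n₀ᵢ.
Stratum 1 (Non-smokers): n₁ = 193, n₀ = 2113, n = 2306; a·n₀/n = 143·2113/2306 = 131.0317; c·n₁/n = 438·193/2306 = 36.6583
Stratum 2 (Smokers): n₁ = 2441, n₀ = 2990, n = 5431; a·n₀/n = 734·2990/5431 = 404.0987; c·n₁/n = 329·2441/5431 = 147.8713
RR_MH = (131.0317 + 404.0987) / (36.6583 + 147.8713) = 535.1303 / 184.5296 = 2.89997

2.900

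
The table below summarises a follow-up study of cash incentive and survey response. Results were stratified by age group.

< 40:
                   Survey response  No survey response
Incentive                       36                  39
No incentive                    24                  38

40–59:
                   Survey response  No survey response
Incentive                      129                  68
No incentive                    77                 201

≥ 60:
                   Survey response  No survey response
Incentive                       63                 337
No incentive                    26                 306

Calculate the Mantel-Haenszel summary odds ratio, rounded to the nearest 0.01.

3.05

OR_MH = Σ(aᵢdᵢ/nᵢ) / Σ(bᵢcᵢ/nᵢ), where nᵢ is the stratum total.
Stratum 1 (< 40): n = 137; a·d/n = 36·38/137 = 9.9854; b·c/n = 39·24/137 = 6.8321
Stratum 2 (40–59): n = 475; a·d/n = 129·201/475 = 54.5874; b·c/n = 68·77/475 = 11.0232
Stratum 3 (≥ 60): n = 732; a·d/n = 63·306/732 = 26.3361; b·c/n = 337·26/732 = 11.9699
OR_MH = (9.9854 + 54.5874 + 26.3361) / (6.8321 + 11.0232 + 11.9699) = 90.9088 / 29.8252 = 3.04805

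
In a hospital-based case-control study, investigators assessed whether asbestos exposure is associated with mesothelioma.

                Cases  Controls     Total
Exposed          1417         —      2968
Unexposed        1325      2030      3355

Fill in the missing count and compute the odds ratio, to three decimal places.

1.400

The missing cell is in the exposed row: 2968 − 1417 = 1551.
So a = 1417, b = 1551, c = 1325, d = 2030.
OR = (a·d)/(b·c) = (1417 × 2030) / (1551 × 1325) = 2876510 / 2055075 = 1.39971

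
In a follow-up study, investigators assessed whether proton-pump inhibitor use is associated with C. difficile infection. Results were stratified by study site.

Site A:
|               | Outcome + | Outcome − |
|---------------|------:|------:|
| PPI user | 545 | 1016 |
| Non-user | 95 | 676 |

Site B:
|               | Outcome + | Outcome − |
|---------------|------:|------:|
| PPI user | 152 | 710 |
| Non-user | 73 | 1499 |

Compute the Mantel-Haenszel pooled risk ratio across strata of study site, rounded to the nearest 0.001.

RR_MH = Σ(aᵢ·n₀ᵢ/nᵢ) / Σ(cᵢ·n₁ᵢ/nᵢ), with n₁ᵢ = aᵢ+bᵢ (exposed), n₀ᵢ = cᵢ+dᵢ (unexposed), nᵢ = n₁ᵢ+n₀ᵢ.
Stratum 1 (Site A): n₁ = 1561, n₀ = 771, n = 2332; a·n₀/n = 545·771/2332 = 180.1865; c·n₁/n = 95·1561/2332 = 63.5913
Stratum 2 (Site B): n₁ = 862, n₀ = 1572, n = 2434; a·n₀/n = 152·1572/2434 = 98.1693; c·n₁/n = 73·862/2434 = 25.8529
RR_MH = (180.1865 + 98.1693) / (63.5913 + 25.8529) = 278.3558 / 89.4443 = 3.11206

3.112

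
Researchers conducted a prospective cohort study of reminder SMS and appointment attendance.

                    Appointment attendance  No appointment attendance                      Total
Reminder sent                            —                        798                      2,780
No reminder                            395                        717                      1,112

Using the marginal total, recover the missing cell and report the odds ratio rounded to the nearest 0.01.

The missing cell is in the exposed row: 2780 − 798 = 1982.
So a = 1982, b = 798, c = 395, d = 717.
OR = (a·d)/(b·c) = (1982 × 717) / (798 × 395) = 1421094 / 315210 = 4.50840

4.51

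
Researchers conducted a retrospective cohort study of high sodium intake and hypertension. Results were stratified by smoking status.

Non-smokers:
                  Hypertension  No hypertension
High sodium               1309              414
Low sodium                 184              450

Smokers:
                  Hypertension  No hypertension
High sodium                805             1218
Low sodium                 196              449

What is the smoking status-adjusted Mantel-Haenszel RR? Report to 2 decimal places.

1.93

RR_MH = Σ(aᵢ·n₀ᵢ/nᵢ) / Σ(cᵢ·n₁ᵢ/nᵢ), with n₁ᵢ = aᵢ+bᵢ (exposed), n₀ᵢ = cᵢ+dᵢ (unexposed), nᵢ = n₁ᵢ+n₀ᵢ.
Stratum 1 (Non-smokers): n₁ = 1723, n₀ = 634, n = 2357; a·n₀/n = 1309·634/2357 = 352.1027; c·n₁/n = 184·1723/2357 = 134.5066
Stratum 2 (Smokers): n₁ = 2023, n₀ = 645, n = 2668; a·n₀/n = 805·645/2668 = 194.6121; c·n₁/n = 196·2023/2668 = 148.6162
RR_MH = (352.1027 + 194.6121) / (134.5066 + 148.6162) = 546.7147 / 283.1228 = 1.93102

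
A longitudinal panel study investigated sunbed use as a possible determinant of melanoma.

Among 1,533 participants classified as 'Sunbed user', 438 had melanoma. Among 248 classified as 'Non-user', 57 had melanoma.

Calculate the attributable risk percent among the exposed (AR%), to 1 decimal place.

From the description: a = 438, b = 1095, c = 57, d = 191.
Risk in exposed = 438/1533 = 0.28571; risk in unexposed = 57/248 = 0.22984.
RR = 0.28571/0.22984 = 1.24311
AR% = (RR − 1)/RR × 100 = (1.24311 − 1)/1.24311 × 100 = 19.5565%

19.6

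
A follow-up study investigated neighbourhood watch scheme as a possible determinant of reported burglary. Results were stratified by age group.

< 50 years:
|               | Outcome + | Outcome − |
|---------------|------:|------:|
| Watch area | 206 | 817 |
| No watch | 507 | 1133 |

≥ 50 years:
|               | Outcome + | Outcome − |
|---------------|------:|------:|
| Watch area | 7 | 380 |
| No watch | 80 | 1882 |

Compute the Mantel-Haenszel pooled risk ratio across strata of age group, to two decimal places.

RR_MH = Σ(aᵢ·n₀ᵢ/nᵢ) / Σ(cᵢ·n₁ᵢ/nᵢ), with n₁ᵢ = aᵢ+bᵢ (exposed), n₀ᵢ = cᵢ+dᵢ (unexposed), nᵢ = n₁ᵢ+n₀ᵢ.
Stratum 1 (< 50 years): n₁ = 1023, n₀ = 1640, n = 2663; a·n₀/n = 206·1640/2663 = 126.8644; c·n₁/n = 507·1023/2663 = 194.7657
Stratum 2 (≥ 50 years): n₁ = 387, n₀ = 1962, n = 2349; a·n₀/n = 7·1962/2349 = 5.8467; c·n₁/n = 80·387/2349 = 13.1801
RR_MH = (126.8644 + 5.8467) / (194.7657 + 13.1801) = 132.7112 / 207.9458 = 0.63820

0.64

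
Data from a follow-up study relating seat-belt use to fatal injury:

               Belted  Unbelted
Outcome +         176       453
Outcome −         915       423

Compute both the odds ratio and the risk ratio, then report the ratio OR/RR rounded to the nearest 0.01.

0.58

Reading the table with exposure as columns: a = 176 (Belted, case), b = 915 (Belted, non-case), c = 453 (Unbelted, case), d = 423.
OR = (176·423)/(915·453) = 74448/414495 = 0.17961
Risk in exposed = 176/1091 = 0.16132; risk in unexposed = 453/876 = 0.51712; RR = 0.31196
OR/RR = 0.17961 / 0.31196 = 0.57576
The outcome is not rare, so the OR lies further from 1 than the RR.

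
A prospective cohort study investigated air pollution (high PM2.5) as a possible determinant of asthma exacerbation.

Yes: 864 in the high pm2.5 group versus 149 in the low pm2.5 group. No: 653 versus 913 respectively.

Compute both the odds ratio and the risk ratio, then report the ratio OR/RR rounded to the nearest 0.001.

1.997

From the description: a = 864, b = 653, c = 149, d = 913.
OR = (864·913)/(653·149) = 788832/97297 = 8.10746
Risk in exposed = 864/1517 = 0.56955; risk in unexposed = 149/1062 = 0.14030; RR = 4.05944
OR/RR = 8.10746 / 4.05944 = 1.99719
The outcome is not rare, so the OR lies further from 1 than the RR.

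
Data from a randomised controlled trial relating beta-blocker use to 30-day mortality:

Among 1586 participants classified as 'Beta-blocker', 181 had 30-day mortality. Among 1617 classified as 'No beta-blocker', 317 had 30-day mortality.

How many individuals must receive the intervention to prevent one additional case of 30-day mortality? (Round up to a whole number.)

Risk in treated group = 181/1586 = 0.11412; risk in control = 317/1617 = 0.19604.
Absolute risk reduction = 0.19604 − 0.11412 = 0.08192
NNT = 1 / ARR = 1 / 0.08192 = 12.207 → round up → 13

13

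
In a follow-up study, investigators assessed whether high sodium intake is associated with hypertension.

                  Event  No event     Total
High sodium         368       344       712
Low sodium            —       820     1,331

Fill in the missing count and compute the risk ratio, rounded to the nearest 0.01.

1.35

The missing cell is in the unexposed row: 1331 − 820 = 511.
So a = 368, b = 344, c = 511, d = 820.
RR = [a/(a+b)] / [c/(c+d)] = (368/712) / (511/1331) = 0.51685/0.38392 = 1.34625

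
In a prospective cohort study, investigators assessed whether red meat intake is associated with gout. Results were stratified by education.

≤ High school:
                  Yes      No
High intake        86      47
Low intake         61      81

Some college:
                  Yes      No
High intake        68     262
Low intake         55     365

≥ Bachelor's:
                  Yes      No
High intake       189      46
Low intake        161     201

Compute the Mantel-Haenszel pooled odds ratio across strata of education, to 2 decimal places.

2.90

OR_MH = Σ(aᵢdᵢ/nᵢ) / Σ(bᵢcᵢ/nᵢ), where nᵢ is the stratum total.
Stratum 1 (≤ High school): n = 275; a·d/n = 86·81/275 = 25.3309; b·c/n = 47·61/275 = 10.4255
Stratum 2 (Some college): n = 750; a·d/n = 68·365/750 = 33.0933; b·c/n = 262·55/750 = 19.2133
Stratum 3 (≥ Bachelor's): n = 597; a·d/n = 189·201/597 = 63.6332; b·c/n = 46·161/597 = 12.4054
OR_MH = (25.3309 + 33.0933 + 63.6332) / (10.4255 + 19.2133 + 12.4054) = 122.0574 / 42.0441 = 2.90308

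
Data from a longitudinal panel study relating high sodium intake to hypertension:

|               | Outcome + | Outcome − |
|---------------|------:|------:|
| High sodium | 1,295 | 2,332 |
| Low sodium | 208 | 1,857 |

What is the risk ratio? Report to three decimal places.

3.545

Cells: a = 1295, b = 2332, c = 208, d = 1857.
Risk in exposed = 1295/3627 = 0.35704; risk in unexposed = 208/2065 = 0.10073.
RR = 0.35704 / 0.10073 = 3.54470
The risk among the exposed is 3.54 times that among the unexposed.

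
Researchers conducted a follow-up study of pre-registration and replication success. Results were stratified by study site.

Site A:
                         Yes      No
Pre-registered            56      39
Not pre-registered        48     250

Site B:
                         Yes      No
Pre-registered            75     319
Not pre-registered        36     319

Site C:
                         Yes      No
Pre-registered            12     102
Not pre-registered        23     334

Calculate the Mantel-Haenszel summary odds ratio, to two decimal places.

3.03

OR_MH = Σ(aᵢdᵢ/nᵢ) / Σ(bᵢcᵢ/nᵢ), where nᵢ is the stratum total.
Stratum 1 (Site A): n = 393; a·d/n = 56·250/393 = 35.6234; b·c/n = 39·48/393 = 4.7634
Stratum 2 (Site B): n = 749; a·d/n = 75·319/749 = 31.9426; b·c/n = 319·36/749 = 15.3324
Stratum 3 (Site C): n = 471; a·d/n = 12·334/471 = 8.5096; b·c/n = 102·23/471 = 4.9809
OR_MH = (35.6234 + 31.9426 + 8.5096) / (4.7634 + 15.3324 + 4.9809) = 76.0756 / 25.0767 = 3.03372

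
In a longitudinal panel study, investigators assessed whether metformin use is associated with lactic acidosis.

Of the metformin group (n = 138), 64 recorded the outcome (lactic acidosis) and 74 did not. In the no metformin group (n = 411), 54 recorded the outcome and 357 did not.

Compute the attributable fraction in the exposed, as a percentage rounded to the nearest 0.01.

From the description: a = 64, b = 74, c = 54, d = 357.
Risk in exposed = 64/138 = 0.46377; risk in unexposed = 54/411 = 0.13139.
RR = 0.46377/0.13139 = 3.52979
AR% = (RR − 1)/RR × 100 = (3.52979 − 1)/3.52979 × 100 = 71.6697%

71.67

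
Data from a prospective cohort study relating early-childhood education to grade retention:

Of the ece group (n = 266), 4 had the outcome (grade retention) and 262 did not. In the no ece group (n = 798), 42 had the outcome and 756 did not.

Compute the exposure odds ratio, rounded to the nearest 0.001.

0.275

From the description: a = 4, b = 262, c = 42, d = 756.
OR = (a·d)/(b·c) = (4 × 756) / (262 × 42) = 3024 / 11004 = 0.27481
Exposure is associated with lower odds of grade retention (OR = 0.27 < 1).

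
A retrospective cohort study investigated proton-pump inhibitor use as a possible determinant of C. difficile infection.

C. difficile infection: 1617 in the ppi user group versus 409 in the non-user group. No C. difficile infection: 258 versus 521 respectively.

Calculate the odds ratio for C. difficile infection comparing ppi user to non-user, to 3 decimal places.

7.984

From the description: a = 1617, b = 258, c = 409, d = 521.
OR = (a·d)/(b·c) = (1617 × 521) / (258 × 409) = 842457 / 105522 = 7.98371
The odds of C. difficile infection are about 7.98 times as high in the ppi user group.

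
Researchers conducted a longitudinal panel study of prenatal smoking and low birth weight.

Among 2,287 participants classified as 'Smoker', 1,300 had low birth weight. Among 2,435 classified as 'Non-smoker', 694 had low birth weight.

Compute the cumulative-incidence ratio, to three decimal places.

From the description: a = 1300, b = 987, c = 694, d = 1741.
Risk in exposed = 1300/2287 = 0.56843; risk in unexposed = 694/2435 = 0.28501.
RR = 0.56843 / 0.28501 = 1.99442
The risk among the exposed is 1.99 times that among the unexposed.

1.994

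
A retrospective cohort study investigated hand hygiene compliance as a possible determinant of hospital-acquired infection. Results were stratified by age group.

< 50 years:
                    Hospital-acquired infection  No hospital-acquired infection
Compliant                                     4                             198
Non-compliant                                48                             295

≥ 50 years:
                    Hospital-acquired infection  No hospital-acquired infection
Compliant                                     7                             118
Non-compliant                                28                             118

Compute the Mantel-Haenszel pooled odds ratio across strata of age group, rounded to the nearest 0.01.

0.18

OR_MH = Σ(aᵢdᵢ/nᵢ) / Σ(bᵢcᵢ/nᵢ), where nᵢ is the stratum total.
Stratum 1 (< 50 years): n = 545; a·d/n = 4·295/545 = 2.1651; b·c/n = 198·48/545 = 17.4385
Stratum 2 (≥ 50 years): n = 271; a·d/n = 7·118/271 = 3.0480; b·c/n = 118·28/271 = 12.1919
OR_MH = (2.1651 + 3.0480) / (17.4385 + 12.1919) = 5.2131 / 29.6304 = 0.17594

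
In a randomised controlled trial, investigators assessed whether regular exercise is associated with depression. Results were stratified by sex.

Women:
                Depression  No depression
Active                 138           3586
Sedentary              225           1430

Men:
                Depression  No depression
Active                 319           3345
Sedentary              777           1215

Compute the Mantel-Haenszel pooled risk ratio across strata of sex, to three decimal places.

RR_MH = Σ(aᵢ·n₀ᵢ/nᵢ) / Σ(cᵢ·n₁ᵢ/nᵢ), with n₁ᵢ = aᵢ+bᵢ (exposed), n₀ᵢ = cᵢ+dᵢ (unexposed), nᵢ = n₁ᵢ+n₀ᵢ.
Stratum 1 (Women): n₁ = 3724, n₀ = 1655, n = 5379; a·n₀/n = 138·1655/5379 = 42.4596; c·n₁/n = 225·3724/5379 = 155.7724
Stratum 2 (Men): n₁ = 3664, n₀ = 1992, n = 5656; a·n₀/n = 319·1992/5656 = 112.3494; c·n₁/n = 777·3664/5656 = 503.3465
RR_MH = (42.4596 + 112.3494) / (155.7724 + 503.3465) = 154.8089 / 659.1190 = 0.23487

0.235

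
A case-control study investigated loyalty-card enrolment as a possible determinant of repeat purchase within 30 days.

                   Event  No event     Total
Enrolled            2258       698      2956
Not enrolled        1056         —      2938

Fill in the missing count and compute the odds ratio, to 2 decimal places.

5.77

The missing cell is in the unexposed row: 2938 − 1056 = 1882.
So a = 2258, b = 698, c = 1056, d = 1882.
OR = (a·d)/(b·c) = (2258 × 1882) / (698 × 1056) = 4249556 / 737088 = 5.76533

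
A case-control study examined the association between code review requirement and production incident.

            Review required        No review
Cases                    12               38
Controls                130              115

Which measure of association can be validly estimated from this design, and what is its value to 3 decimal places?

0.279

Reading the table with exposure as columns: a = 12 (Review required, case), b = 130 (Review required, non-case), c = 38 (No review, case), d = 115.
This is a case-control study: participants were sampled on outcome status, so risks in the source population cannot be estimated directly — relative risk is not valid here. The odds ratio is the appropriate measure.
OR = (a·d)/(b·c) = (12 × 115) / (130 × 38) = 1380 / 4940 = 0.27935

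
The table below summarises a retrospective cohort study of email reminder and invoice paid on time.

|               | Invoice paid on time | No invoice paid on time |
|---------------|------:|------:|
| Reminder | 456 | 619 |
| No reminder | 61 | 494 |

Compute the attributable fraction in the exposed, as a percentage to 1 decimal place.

74.1

Cells: a = 456, b = 619, c = 61, d = 494.
Risk in exposed = 456/1075 = 0.42419; risk in unexposed = 61/555 = 0.10991.
RR = 0.42419/0.10991 = 3.85940
AR% = (RR − 1)/RR × 100 = (3.85940 − 1)/3.85940 × 100 = 74.0892%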